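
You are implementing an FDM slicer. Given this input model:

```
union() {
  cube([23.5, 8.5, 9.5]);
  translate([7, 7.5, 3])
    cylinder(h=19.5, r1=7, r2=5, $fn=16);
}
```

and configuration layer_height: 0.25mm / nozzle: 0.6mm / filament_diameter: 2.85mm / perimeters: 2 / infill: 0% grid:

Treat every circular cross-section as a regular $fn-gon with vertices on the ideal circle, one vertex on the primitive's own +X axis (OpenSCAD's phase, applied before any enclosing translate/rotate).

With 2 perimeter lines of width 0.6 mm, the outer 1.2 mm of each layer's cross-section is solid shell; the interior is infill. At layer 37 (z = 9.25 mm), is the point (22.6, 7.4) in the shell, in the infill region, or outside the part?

At z = 9.25 mm: the cube (footprint 23.5×8.5) is included at this height; the cone at (7, 7.5) (r1=7→r2=5) has section circumradius 6.359 here — a regular 16-gon; Combining (union): the regions partially overlap (shared area 74.42 mm²), so overlapping operands fuse into one piece — 1 connected region. Overall, the cross-section is a single solid region. The nearest boundary edge runs (23.50, 8.50)→(23.50, 0.00); distance from the point to it = 0.90 mm. The point is inside the cross-section, 0.90 mm from the nearest boundary — within the 1.2 mm shell band (2 × 0.6).

shell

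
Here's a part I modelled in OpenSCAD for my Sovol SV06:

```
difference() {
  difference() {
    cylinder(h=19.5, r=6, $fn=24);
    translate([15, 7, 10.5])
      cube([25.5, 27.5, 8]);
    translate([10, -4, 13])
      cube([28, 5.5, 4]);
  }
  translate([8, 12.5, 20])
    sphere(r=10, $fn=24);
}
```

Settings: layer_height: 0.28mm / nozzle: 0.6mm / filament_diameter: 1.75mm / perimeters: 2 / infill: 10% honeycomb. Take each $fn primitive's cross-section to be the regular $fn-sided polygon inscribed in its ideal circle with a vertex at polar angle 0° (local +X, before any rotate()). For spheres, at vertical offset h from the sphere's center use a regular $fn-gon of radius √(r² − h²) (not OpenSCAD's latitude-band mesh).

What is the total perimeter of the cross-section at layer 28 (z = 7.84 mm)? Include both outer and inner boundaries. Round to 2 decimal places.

At z = 7.84 mm: the cylinder: section is a regular 24-gon, circumradius r=6 (perimeter = 2·24·6.000·sin(180°/24) = 37.59 mm); the cube at (15, 7) is not intersected at this z (z outside [10.5, 18.5]); the cube at (10, -4) is absent (z outside [13, 17]); After the difference (first − rest): none of the subtracted shapes is present at this height, so the r=6 cylinder is unchanged — boundary = 37.59 mm; the sphere at (8, 12.5) does not reach this height (|z−center|=12.160 > r=10); After the difference (first − rest): none of the subtracted shapes is present at this height, so that combined region is unchanged — boundary = 37.59 mm. Overall, the cross-section is a single solid region. Total boundary length (outer) = 37.59 mm.

37.59 mm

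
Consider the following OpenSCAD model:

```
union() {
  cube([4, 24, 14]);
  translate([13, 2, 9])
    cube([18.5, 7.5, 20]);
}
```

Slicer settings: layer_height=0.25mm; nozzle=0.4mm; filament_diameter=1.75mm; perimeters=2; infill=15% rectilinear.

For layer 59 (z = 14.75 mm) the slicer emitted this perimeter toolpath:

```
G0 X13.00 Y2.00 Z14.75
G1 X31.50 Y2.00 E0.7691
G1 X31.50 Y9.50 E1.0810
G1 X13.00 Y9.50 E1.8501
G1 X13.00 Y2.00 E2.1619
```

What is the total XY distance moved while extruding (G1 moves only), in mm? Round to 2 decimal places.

52.00 mm

Sum the Euclidean lengths of each G1 segment: total = 52.00 mm.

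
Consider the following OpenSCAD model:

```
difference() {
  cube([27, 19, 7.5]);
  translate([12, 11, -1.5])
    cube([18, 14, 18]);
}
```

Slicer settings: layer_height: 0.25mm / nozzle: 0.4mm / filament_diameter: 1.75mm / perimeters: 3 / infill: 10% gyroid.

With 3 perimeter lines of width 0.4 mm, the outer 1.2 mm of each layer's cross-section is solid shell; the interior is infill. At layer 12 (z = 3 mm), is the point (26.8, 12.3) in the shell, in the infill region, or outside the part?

outside

At z = 3 mm: the cube is present — its section is the full 27×19 rectangle; the cube at (12, 11) is present — its section is the full 18×14 rectangle; Taking the first minus the rest: starting from the 27×19 cube, the 18×14 cube at (12, 11) partially overlaps it — only the 120.00 mm² overlap (of its 252.00 mm²) is removed, clipping the outline — 1 connected region. Overall, the cross-section is a single solid region. The nearest boundary edge runs (12.00, 11.00)→(27.00, 11.00); distance from the point to it = 1.30 mm. The point is not inside any of the regions above, so it lies outside the cross-section (1.30 mm from the nearest boundary).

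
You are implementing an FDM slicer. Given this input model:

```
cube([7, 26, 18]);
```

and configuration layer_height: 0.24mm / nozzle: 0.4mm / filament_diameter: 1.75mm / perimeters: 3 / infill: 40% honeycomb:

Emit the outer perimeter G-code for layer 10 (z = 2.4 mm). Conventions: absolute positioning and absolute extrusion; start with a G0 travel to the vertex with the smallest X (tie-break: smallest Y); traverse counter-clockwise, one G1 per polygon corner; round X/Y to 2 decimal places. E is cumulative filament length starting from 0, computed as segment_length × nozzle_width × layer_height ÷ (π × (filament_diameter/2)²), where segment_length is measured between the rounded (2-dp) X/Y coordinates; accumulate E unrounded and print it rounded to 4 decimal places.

At z = 2.4 mm: the cube is present — its section is the full 7×26 rectangle. The outline is a single polygon with 4 vertices. Extrusion per mm of travel: 0.4 × 0.24 / (π × 0.875²) = 0.039912. Accumulating E over each segment gives final E = 2.6342.

G0 X0.00 Y0.00 Z2.40
G1 X7.00 Y0.00 E0.2794
G1 X7.00 Y26.00 E1.3171
G1 X0.00 Y26.00 E1.5965
G1 X0.00 Y0.00 E2.6342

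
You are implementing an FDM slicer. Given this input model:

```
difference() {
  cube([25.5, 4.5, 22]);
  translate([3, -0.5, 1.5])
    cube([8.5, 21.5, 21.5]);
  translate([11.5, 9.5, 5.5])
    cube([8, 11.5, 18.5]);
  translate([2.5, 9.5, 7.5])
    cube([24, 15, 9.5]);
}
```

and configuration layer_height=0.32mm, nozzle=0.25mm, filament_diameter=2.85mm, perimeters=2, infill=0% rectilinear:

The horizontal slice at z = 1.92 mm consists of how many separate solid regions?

2

At z = 1.92 mm: the cube (footprint 25.5×4.5) is included at this height; the cube at (3, -0.5) (footprint 8.5×21.5) is included at this height; the cube at (11.5, 9.5) is not intersected at this z (z outside [5.5, 24]); the cube at (2.5, 9.5) is absent (z outside [7.5, 17]); After the difference (first − rest): starting from the 25.5×4.5 cube, the 8.5×21.5 cube at (3, -0.5) partially overlaps it — only the 38.25 mm² overlap (of its 182.75 mm²) is removed, clipping the outline — 2 connected regions. The result has 2 disconnected regions.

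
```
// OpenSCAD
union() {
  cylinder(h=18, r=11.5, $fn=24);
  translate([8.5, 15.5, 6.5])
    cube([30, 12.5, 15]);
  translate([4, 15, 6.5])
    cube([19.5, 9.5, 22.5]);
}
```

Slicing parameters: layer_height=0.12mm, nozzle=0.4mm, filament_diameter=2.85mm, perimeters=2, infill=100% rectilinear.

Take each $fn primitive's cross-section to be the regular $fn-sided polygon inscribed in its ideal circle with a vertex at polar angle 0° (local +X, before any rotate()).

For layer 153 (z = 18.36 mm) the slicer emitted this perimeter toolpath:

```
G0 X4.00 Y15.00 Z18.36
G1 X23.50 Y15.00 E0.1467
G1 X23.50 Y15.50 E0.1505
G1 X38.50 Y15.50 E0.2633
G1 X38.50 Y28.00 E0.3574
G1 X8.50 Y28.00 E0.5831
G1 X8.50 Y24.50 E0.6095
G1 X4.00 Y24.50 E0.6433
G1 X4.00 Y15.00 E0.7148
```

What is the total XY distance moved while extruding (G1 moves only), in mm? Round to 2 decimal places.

95.00 mm

Sum the Euclidean lengths of each G1 segment: total = 95.00 mm.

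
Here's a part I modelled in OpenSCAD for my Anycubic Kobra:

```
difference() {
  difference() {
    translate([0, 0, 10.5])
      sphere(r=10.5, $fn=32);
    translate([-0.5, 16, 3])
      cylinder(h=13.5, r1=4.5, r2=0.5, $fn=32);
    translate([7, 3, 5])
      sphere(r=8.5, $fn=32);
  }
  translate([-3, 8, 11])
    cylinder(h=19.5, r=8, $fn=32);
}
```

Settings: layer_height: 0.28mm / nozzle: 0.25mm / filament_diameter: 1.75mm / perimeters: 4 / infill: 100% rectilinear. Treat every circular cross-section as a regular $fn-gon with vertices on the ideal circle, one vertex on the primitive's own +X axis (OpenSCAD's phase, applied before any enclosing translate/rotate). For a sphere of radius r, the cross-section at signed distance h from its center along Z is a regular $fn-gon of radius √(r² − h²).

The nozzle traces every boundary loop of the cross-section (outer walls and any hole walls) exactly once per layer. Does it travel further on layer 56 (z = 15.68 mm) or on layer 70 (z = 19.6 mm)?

layer 56 (z = 15.68 mm)

Layer 56 (z = 15.68): the r=10.5 sphere contributes a regular 32-gon of circumradius √(10.5²−5.18²) = 9.133 (perimeter = 2·32·9.133·sin(180°/32) = 57.29 mm); the cone at (-0.5, 16): at t=0.939 of its height the radius interpolates to r₁+(r₂−r₁)t = 0.743, giving a regular 32-gon of that circumradius (perimeter = 2·32·0.743·sin(180°/32) = 4.66 mm); the sphere at (7, 3) is not intersected at this z (|z−center|=10.680 > r=8.5); After the difference (first − rest): starting from the r=10.5 sphere, the cone at (-0.5, 16) misses the remaining region (no effect) — boundary = 57.29 mm; the cylinder at (-3, 8): section is a regular 32-gon, circumradius r=8 (perimeter = 2·32·8.000·sin(180°/32) = 50.18 mm); After the difference (first − rest): starting from that combined region, the r=8 cylinder at (-3, 8) partially overlaps it — only the 89.05 mm² overlap (of its 199.77 mm²) is removed, clipping the outline — boundary = 58.84 mm. So its perimeter = 58.84 mm. Layer 70 (z = 19.6): the r=10.5 sphere contributes a regular 32-gon of circumradius √(10.5²−9.1²) = 5.238 (perimeter = 2·32·5.238·sin(180°/32) = 32.86 mm); the cone at (-0.5, 16) is absent (z outside [3, 16.5]); the sphere at (7, 3) is not intersected at this z (|z−center|=14.600 > r=8.5); Taking the first minus the rest: none of the subtracted shapes is present at this height, so the r=10.5 sphere is unchanged — boundary = 32.86 mm; the r=8 cylinder at (-3, 8) contributes a regular 32-gon of circumradius 8 (perimeter = 2·32·8.000·sin(180°/32) = 50.18 mm); Subtracting the remaining from the first: starting from that combined region, the r=8 cylinder at (-3, 8) partially overlaps it — only the 31.29 mm² overlap (of its 199.77 mm²) is removed, clipping the outline — boundary = 31.09 mm. So its perimeter = 31.09 mm. Layer 56 is larger (58.84 vs 31.09 mm).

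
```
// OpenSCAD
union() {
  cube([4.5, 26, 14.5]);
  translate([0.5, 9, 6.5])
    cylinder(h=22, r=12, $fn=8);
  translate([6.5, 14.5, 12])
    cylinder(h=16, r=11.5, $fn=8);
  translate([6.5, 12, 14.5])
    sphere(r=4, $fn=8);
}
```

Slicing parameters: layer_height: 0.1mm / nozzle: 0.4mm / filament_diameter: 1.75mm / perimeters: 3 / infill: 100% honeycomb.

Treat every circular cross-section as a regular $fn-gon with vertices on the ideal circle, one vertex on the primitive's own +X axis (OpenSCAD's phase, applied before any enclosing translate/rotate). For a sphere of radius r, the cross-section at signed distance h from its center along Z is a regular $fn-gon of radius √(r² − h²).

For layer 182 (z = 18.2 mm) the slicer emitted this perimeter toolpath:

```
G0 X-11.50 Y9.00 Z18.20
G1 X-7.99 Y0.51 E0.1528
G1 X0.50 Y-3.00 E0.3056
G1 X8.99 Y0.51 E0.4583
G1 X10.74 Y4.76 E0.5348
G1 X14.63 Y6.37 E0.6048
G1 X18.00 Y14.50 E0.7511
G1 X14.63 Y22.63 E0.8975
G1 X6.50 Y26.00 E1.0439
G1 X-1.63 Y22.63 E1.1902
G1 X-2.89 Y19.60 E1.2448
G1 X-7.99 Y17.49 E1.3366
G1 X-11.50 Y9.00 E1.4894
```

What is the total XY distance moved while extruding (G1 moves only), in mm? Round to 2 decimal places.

Sum the Euclidean lengths of each G1 segment: total = 89.56 mm.

89.56 mm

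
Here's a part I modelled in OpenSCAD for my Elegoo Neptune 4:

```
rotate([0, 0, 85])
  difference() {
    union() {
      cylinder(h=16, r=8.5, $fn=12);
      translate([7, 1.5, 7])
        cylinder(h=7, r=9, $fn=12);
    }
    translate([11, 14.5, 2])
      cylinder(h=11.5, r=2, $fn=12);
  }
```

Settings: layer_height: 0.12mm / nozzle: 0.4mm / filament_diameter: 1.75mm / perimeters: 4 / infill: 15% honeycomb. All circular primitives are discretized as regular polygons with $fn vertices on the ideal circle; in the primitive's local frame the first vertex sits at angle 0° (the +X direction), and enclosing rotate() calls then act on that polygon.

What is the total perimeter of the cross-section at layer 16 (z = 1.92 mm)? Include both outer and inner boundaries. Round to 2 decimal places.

52.80 mm

At z = 1.92 mm: the r=8.5 cylinder gives a regular 12-gon of circumradius 8.5 (constant along its height) (perimeter = 2·12·8.500·sin(180°/12) = 52.80 mm); the cylinder at (7, 1.5) is absent (z outside [7, 14]); Taking the union: only the r=8.5 cylinder is present, so the union is just that shape — boundary = 52.80 mm; the cylinder at (11, 14.5) does not reach this height (z outside [2, 13.5]); Subtracting the remaining from the first: none of the subtracted shapes is present at this height, so the result so far is unchanged — boundary = 52.80 mm; (whole slice rotated 85° about Z — lengths, areas and connectivity unchanged). Overall, the cross-section is a single solid region. Total boundary length (outer) = 52.80 mm.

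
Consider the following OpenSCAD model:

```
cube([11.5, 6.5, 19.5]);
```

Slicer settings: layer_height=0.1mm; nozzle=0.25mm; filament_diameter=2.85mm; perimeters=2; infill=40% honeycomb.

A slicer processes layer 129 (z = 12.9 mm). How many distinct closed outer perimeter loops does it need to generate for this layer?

At z = 12.9 mm: the cube (footprint 11.5×6.5) is included at this height. The result has 1 disconnected region.

1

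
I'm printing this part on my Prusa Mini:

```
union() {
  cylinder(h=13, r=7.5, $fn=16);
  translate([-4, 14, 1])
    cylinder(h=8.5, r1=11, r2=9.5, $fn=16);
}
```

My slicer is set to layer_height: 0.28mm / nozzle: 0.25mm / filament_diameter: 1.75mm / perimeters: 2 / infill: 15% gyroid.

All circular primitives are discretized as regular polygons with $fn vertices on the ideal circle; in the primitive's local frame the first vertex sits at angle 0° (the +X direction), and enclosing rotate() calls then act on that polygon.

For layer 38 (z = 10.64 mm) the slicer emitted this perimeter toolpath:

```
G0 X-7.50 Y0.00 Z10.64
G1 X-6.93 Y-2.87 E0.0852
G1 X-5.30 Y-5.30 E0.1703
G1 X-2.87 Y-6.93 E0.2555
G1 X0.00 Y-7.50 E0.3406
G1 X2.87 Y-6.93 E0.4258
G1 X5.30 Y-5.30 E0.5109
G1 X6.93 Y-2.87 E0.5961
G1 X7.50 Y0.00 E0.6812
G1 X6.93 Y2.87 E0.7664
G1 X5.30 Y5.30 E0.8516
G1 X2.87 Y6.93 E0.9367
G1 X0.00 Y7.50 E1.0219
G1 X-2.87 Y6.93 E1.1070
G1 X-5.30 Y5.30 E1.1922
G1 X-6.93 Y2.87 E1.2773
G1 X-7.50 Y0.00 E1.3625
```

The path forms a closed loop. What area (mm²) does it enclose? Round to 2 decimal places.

Apply the shoelace formula to the sequence of (X, Y) vertices; enclosed area = 172.17 mm².

172.17 mm²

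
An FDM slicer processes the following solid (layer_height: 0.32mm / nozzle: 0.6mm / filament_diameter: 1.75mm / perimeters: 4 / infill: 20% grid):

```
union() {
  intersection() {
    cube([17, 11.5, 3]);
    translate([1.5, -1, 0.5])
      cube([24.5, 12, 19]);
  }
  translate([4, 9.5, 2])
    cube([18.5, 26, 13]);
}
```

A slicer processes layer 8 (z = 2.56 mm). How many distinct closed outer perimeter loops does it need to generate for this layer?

At z = 2.56 mm: the cube is present — its section is the full 17×11.5 rectangle; the cube at (1.5, -1) is present — its section is the full 24.5×12 rectangle; Taking the intersection: the 24.5×12 cube at (1.5, -1) partially overlaps the 17×11.5 cube; clipping to the common part keeps 170.50 mm² — 1 connected region; the 18.5×26 cube at (4, 9.5) contributes its full rectangle; Taking the union: the regions partially overlap (shared area 19.50 mm²), so overlapping operands fuse into one piece — 1 connected region. The result has 1 disconnected region.

1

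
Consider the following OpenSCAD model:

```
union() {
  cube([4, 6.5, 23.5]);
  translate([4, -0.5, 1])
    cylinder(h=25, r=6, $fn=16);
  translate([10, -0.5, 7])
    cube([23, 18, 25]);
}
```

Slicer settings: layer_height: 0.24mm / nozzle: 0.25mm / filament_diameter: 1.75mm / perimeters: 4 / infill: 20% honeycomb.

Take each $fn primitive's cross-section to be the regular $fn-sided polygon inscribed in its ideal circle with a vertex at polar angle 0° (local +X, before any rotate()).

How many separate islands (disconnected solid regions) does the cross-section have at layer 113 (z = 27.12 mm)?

1

At z = 27.12 mm: the cube is absent (z outside [0, 23.5]); the cylinder at (4, -0.5) is absent (z outside [1, 26]); the cube at (10, -0.5) is present — its section is the full 23×18 rectangle; Combining (union): only the 23×18 cube at (10, -0.5) is present, so the union is just that shape — 1 connected region. Overall, the cross-section is a single solid region. Island count = 1.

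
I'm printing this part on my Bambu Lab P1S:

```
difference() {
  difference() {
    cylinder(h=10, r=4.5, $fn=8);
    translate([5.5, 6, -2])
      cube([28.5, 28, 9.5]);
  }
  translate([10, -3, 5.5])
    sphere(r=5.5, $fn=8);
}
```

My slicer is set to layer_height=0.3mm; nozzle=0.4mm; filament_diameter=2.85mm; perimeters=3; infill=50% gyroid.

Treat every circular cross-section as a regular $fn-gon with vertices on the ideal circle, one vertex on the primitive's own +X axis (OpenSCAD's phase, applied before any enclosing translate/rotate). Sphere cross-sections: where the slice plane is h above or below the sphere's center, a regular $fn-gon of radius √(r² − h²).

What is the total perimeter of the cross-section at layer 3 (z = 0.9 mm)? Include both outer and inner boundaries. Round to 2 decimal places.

27.55 mm

At z = 0.9 mm: the cylinder: section is a regular 8-gon, circumradius r=4.5 (perimeter = 2·8·4.500·sin(180°/8) = 27.55 mm); the cube at (5.5, 6) is present — its section is the full 28.5×28 rectangle (perimeter 113.00 mm); Taking the first minus the rest: starting from the r=4.5 cylinder, the 28.5×28 cube at (5.5, 6) misses the remaining region (no effect) — boundary = 27.55 mm; the r=5.5 sphere at (10, -3) slices to a regular 8-gon of circumradius 3.015 (√(r²−h²) with h=4.6 from center) (perimeter = 2·8·3.015·sin(180°/8) = 18.46 mm); After the difference (first − rest): starting from the result so far, the r=5.5 sphere at (10, -3) misses the remaining region (no effect) — boundary = 27.55 mm. Overall, the cross-section is a single solid region. Total boundary length (outer) = 27.55 mm.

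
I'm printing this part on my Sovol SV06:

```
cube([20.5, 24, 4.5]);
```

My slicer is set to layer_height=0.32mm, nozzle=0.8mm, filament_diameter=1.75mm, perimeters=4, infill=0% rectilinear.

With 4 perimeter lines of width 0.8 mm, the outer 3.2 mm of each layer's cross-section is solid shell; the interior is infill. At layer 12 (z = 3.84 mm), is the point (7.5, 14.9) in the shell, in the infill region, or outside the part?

At z = 3.84 mm: the 20.5×24 cube contributes its full rectangle. Overall, the cross-section is a single solid region. The nearest boundary edge runs (0.00, 24.00)→(0.00, 0.00); distance from the point to it = 7.50 mm. The point is inside the cross-section and 7.50 mm from the nearest boundary — more than the 3.2 mm shell width (4 × 0.8), so it's in the infill interior.

infill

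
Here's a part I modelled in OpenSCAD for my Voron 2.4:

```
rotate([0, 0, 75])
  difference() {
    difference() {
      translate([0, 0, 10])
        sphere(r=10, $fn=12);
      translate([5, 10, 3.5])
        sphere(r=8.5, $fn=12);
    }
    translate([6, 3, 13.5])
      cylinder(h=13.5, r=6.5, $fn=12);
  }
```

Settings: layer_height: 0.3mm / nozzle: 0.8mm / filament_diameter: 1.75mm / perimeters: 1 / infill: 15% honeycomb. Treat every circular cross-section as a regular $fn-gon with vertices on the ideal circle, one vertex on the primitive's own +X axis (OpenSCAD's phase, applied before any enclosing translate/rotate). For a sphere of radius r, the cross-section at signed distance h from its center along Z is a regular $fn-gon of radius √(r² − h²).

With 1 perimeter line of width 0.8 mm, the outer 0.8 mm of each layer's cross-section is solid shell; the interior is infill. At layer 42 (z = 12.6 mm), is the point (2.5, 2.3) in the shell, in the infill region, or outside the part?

At z = 12.6 mm: the sphere: section is a regular 12-gon, circumradius = √(r²−h²) = √(10²−2.6²) = 9.656; the sphere at (5, 10) is absent (|z−center|=9.100 > r=8.5); Taking the first minus the rest: none of the subtracted shapes is present at this height, so the r=10 sphere is unchanged — 1 connected region; the cylinder at (6, 3) is not intersected at this z (z outside [13.5, 27]); After the difference (first − rest): none of the subtracted shapes is present at this height, so that combined region is unchanged — 1 connected region; (rotated 75° about Z; rotation is an isometry so areas/perimeters/island counts are preserved). Overall, the cross-section is a single solid region. Undo the 75° rotation: the query point maps to (2.869, -1.820) in the un-rotated model frame. The nearest boundary edge runs (4.83, -8.36)→(8.36, -4.83); distance from the point to it = 6.01 mm. The point is inside the cross-section and 6.01 mm from the nearest boundary — more than the 0.8 mm shell width (1 × 0.8), so it's in the infill interior.

infill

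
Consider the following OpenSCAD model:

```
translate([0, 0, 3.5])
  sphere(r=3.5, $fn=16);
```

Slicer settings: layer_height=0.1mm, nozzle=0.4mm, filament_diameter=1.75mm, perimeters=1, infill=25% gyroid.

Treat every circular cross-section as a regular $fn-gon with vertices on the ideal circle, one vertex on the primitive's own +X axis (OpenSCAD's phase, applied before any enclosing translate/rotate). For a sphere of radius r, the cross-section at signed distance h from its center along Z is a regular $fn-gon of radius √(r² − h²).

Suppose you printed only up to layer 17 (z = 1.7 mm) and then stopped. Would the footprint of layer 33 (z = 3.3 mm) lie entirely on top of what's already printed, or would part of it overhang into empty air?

part overhangs

Compare the two slices. At z = 1.7: the r=3.5 sphere contributes a regular 16-gon of circumradius √(3.5²−1.8²) = 3.002 (area = (16/2)·3.002²·sin(360°/16) = 27.58 mm²). At z = 3.3: the r=3.5 sphere contributes a regular 16-gon of circumradius √(3.5²−0.2²) = 3.494 (area = (16/2)·3.494²·sin(360°/16) = 37.38 mm²). Checking containment: at z = 3.3 the cross-section extends beyond the z = 1.7 cross-section by about 9.80 mm².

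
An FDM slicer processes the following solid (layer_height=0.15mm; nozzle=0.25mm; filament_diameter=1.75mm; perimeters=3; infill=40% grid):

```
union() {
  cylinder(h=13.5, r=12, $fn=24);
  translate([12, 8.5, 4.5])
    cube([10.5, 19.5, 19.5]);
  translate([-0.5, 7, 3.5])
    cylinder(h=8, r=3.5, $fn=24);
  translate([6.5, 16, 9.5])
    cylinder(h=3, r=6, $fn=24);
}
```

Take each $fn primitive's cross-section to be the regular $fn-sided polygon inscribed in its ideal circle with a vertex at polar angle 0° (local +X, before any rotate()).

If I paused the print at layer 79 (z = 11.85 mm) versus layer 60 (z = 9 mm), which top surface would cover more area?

layer 79 (z = 11.85 mm)

Layer 79 (z = 11.85): the r=12 cylinder contributes a regular 24-gon of circumradius 12 (area = (24/2)·12.000²·sin(360°/24) = 447.24 mm²); the cube at (12, 8.5) (footprint 10.5×19.5) is included at this height (area 204.75 mm²); the cylinder at (-0.5, 7) does not reach this height (z outside [3.5, 11.5]); the r=6 cylinder at (6.5, 16) contributes a regular 24-gon of circumradius 6 (area = (24/2)·6.000²·sin(360°/24) = 111.81 mm²); Taking the union: the regions partially overlap — summed areas 763.80 mm² minus the doubly-counted overlap 3.34 mm² gives 760.46 mm² — area = 760.46 mm². So its area = 760.46 mm². Layer 60 (z = 9): the r=12 cylinder gives a regular 24-gon of circumradius 12 (constant along its height) (area = (24/2)·12.000²·sin(360°/24) = 447.24 mm²); the cube at (12, 8.5) (footprint 10.5×19.5) is included at this height (area 204.75 mm²); the r=3.5 cylinder at (-0.5, 7) contributes a regular 24-gon of circumradius 3.5 (area = (24/2)·3.500²·sin(360°/24) = 38.05 mm²); the cylinder at (6.5, 16) does not reach this height (z outside [9.5, 12.5]); Merging all regions: the regions partially overlap — summed areas 690.04 mm² minus the doubly-counted overlap 38.05 mm² gives 651.99 mm² — area = 651.99 mm². So its area = 651.99 mm². Layer 79 is larger (760.46 vs 651.99 mm²).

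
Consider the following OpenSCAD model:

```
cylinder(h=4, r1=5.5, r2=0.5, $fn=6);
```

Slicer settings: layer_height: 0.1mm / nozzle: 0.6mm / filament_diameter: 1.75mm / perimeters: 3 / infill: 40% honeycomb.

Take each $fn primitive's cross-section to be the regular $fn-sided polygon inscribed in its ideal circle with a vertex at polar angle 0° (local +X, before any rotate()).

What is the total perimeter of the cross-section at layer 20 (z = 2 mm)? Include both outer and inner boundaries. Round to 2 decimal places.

At z = 2 mm: the cone: at t=0.500 of its height the radius interpolates to r₁+(r₂−r₁)t = 3.000, giving a regular 6-gon of that circumradius (perimeter = 2·6·3.000·sin(180°/6) = 18.00 mm). Overall, the cross-section is a single solid region. Total boundary length (outer) = 18.00 mm.

18.00 mm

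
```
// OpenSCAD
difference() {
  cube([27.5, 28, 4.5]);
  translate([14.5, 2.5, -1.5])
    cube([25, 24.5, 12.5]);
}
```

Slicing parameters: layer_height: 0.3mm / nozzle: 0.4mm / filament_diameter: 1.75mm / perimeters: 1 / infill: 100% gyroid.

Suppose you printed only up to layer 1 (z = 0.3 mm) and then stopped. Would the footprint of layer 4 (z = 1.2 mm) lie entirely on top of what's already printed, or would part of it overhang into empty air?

entirely on top

Compare the two slices. At z = 0.3: the 27.5×28 cube contributes its full rectangle (area 770.00 mm²); the 25×24.5 cube at (14.5, 2.5) contributes its full rectangle (area 612.50 mm²); After the difference (first − rest): starting from the 27.5×28 cube (770.00 mm²), the 25×24.5 cube at (14.5, 2.5) partially overlaps it — only the 318.50 mm² overlap (of its 612.50 mm²) is removed, clipping the outline — area = 451.50 mm². At z = 1.2: the cube (footprint 27.5×28) is included at this height (area 770.00 mm²); the 25×24.5 cube at (14.5, 2.5) contributes its full rectangle (area 612.50 mm²); After the difference (first − rest): starting from the 27.5×28 cube (770.00 mm²), the 25×24.5 cube at (14.5, 2.5) partially overlaps it — only the 318.50 mm² overlap (of its 612.50 mm²) is removed, clipping the outline — area = 451.50 mm². Checking containment: the cross-section at z = 1.2 is a subset of the cross-section at z = 0.3.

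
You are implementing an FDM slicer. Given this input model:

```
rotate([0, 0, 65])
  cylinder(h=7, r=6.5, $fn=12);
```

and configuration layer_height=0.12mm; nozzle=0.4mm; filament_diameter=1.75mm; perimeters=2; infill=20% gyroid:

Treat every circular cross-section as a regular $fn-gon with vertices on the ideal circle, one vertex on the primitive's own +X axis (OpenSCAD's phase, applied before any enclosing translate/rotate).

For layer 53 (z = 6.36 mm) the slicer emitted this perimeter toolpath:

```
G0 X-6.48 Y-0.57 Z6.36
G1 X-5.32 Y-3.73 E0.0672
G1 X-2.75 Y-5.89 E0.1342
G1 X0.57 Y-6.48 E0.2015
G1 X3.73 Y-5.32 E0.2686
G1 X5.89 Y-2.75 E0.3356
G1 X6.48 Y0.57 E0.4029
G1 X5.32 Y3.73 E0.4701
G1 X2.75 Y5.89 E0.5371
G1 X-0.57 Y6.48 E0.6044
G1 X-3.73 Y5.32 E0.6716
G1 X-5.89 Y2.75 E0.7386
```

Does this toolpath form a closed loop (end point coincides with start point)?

Start point (G0): (-6.48, -0.57). End point (last G1): the path does not return to the start — open.

no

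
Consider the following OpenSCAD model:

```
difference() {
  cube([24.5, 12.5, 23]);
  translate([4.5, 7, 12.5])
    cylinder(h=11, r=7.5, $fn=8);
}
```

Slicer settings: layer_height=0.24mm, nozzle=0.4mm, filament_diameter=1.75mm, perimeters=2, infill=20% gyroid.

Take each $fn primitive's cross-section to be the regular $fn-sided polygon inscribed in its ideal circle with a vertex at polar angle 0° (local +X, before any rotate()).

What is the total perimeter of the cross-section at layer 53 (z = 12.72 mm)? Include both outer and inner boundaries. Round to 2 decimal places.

71.11 mm

At z = 12.72 mm: the cube is present — its section is the full 24.5×12.5 rectangle (perimeter 74.00 mm); the cylinder at (4.5, 7): section is a regular 8-gon, circumradius r=7.5 (perimeter = 2·8·7.500·sin(180°/8) = 45.92 mm); Taking the first minus the rest: starting from the 24.5×12.5 cube, the r=7.5 cylinder at (4.5, 7) partially overlaps it — only the 128.42 mm² overlap (of its 159.10 mm²) is removed, clipping the outline — boundary = 71.11 mm. Overall, the cross-section has 2 separate islands. Total boundary length (outer) = 71.11 mm.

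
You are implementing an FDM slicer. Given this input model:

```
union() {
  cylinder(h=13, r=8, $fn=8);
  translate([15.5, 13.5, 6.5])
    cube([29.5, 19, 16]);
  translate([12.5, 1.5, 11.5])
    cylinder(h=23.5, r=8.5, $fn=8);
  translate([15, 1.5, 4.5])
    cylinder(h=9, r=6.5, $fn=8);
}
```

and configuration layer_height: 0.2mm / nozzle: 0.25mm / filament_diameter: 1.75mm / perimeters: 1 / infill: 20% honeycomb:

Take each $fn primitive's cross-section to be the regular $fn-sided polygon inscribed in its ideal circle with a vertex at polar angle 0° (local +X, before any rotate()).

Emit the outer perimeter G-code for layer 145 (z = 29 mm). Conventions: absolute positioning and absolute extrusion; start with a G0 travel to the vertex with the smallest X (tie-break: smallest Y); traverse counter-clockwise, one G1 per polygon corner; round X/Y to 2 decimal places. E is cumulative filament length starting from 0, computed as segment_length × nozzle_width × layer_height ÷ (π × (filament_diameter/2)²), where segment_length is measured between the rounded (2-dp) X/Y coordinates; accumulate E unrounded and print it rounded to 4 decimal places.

G0 X4.00 Y1.50 Z29.00
G1 X6.49 Y-4.51 E0.1352
G1 X12.50 Y-7.00 E0.2705
G1 X18.51 Y-4.51 E0.4057
G1 X21.00 Y1.50 E0.5409
G1 X18.51 Y7.51 E0.6762
G1 X12.50 Y10.00 E0.8114
G1 X6.49 Y7.51 E0.9466
G1 X4.00 Y1.50 E1.0819

At z = 29 mm: the cylinder does not reach this height (z outside [0, 13]); the cube at (15.5, 13.5) is not intersected at this z (z outside [6.5, 22.5]); the r=8.5 cylinder at (12.5, 1.5) contributes a regular 8-gon of circumradius 8.5; the cylinder at (15, 1.5) is not intersected at this z (z outside [4.5, 13.5]); Combining (union): only the r=8.5 cylinder at (12.5, 1.5) is present, so the union is just that shape — 1 connected region. The outline is a single polygon with 8 vertices. Extrusion per mm of travel: 0.25 × 0.2 / (π × 0.875²) = 0.020788. Accumulating E over each segment gives final E = 1.0819.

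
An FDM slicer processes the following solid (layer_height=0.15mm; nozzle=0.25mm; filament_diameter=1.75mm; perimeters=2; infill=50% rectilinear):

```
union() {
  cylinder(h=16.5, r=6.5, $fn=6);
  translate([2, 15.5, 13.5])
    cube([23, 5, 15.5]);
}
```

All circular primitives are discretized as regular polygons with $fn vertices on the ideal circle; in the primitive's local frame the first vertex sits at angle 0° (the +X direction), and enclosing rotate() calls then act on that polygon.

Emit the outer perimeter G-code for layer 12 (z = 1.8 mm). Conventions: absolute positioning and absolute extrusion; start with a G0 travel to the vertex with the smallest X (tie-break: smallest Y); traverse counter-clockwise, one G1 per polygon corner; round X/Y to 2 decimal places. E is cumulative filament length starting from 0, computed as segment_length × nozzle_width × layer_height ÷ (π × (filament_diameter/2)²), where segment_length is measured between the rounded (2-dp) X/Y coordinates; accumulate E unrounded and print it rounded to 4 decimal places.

At z = 1.8 mm: the cylinder: section is a regular 6-gon, circumradius r=6.5; the cube at (2, 15.5) is absent (z outside [13.5, 29]); Combining (union): only the r=6.5 cylinder is present, so the union is just that shape — 1 connected region. The outline is a single polygon with 6 vertices. Extrusion per mm of travel: 0.25 × 0.15 / (π × 0.875²) = 0.015591. Accumulating E over each segment gives final E = 0.6081.

G0 X-6.50 Y0.00 Z1.80
G1 X-3.25 Y-5.63 E0.1014
G1 X3.25 Y-5.63 E0.2027
G1 X6.50 Y0.00 E0.3040
G1 X3.25 Y5.63 E0.4054
G1 X-3.25 Y5.63 E0.5067
G1 X-6.50 Y0.00 E0.6081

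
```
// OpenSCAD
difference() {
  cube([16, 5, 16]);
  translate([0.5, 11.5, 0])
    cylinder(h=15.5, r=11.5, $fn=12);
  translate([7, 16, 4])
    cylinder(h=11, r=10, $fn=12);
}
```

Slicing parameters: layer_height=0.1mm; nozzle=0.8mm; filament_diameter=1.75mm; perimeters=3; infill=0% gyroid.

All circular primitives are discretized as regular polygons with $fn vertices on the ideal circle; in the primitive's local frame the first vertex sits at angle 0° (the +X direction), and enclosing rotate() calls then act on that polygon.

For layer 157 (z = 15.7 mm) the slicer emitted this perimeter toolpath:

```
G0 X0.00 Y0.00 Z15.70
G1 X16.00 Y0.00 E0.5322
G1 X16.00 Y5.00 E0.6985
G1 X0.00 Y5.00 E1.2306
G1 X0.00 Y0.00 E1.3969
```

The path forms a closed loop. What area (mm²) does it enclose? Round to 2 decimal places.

Apply the shoelace formula to the sequence of (X, Y) vertices; enclosed area = 80.00 mm².

80.00 mm²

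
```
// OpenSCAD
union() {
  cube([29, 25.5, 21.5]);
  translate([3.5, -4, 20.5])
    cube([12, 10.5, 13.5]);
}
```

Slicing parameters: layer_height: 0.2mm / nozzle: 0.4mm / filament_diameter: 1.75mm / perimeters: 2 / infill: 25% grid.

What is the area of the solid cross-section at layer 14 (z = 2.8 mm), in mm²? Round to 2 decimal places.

739.50 mm²

At z = 2.8 mm: the 29×25.5 cube contributes its full rectangle (area 739.50 mm²); the cube at (3.5, -4) is not intersected at this z (z outside [20.5, 34]); Taking the union: only the 29×25.5 cube is present, so the union is just that shape — area = 739.50 mm². Overall, the cross-section is a single solid region. Net area = 739.50 mm².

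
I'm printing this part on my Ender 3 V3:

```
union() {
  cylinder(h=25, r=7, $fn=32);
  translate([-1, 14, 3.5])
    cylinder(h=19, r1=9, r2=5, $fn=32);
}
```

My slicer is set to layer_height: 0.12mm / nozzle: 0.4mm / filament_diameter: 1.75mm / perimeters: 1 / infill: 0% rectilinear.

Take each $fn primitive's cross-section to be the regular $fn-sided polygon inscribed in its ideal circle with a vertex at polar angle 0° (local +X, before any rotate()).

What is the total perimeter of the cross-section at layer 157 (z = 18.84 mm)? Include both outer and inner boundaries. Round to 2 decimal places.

At z = 18.84 mm: the r=7 cylinder gives a regular 32-gon of circumradius 7 (constant along its height) (perimeter = 2·32·7.000·sin(180°/32) = 43.91 mm); the cone at (-1, 14) (r1=9→r2=5) has section circumradius 5.771 here — a regular 32-gon (perimeter = 2·32·5.771·sin(180°/32) = 36.20 mm); Taking the union: the 2 present regions are separate (no shared area or edge), so areas and boundary lengths simply add and each stays a separate island — boundary = 80.11 mm. Overall, the cross-section has 2 separate islands. Total boundary length (outer) = 80.11 mm.

80.11 mm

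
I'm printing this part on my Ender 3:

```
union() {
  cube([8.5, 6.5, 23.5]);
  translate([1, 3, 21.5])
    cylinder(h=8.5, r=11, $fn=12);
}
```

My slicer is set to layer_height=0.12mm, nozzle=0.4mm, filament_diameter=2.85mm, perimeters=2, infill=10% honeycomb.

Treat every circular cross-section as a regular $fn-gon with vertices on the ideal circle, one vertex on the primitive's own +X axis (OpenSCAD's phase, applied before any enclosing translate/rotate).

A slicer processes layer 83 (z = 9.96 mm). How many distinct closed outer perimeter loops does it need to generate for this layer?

1

At z = 9.96 mm: the cube is present — its section is the full 8.5×6.5 rectangle; the cylinder at (1, 3) is not intersected at this z (z outside [21.5, 30]); Combining (union): only the 8.5×6.5 cube is present, so the union is just that shape — 1 connected region. The result has 1 disconnected region.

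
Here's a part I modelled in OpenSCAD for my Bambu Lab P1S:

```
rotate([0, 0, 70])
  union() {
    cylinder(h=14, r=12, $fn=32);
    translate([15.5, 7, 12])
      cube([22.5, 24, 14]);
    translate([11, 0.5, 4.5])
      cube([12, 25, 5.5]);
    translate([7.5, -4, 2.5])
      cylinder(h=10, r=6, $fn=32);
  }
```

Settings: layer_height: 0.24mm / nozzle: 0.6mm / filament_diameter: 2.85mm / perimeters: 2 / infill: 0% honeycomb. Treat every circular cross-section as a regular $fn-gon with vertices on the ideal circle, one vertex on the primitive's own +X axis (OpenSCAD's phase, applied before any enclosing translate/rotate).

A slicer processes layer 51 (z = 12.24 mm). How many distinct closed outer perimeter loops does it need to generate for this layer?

At z = 12.24 mm: the r=12 cylinder gives a regular 32-gon of circumradius 12 (constant along its height); the cube at (15.5, 7) (footprint 22.5×24) is included at this height; the cube at (11, 0.5) does not reach this height (z outside [4.5, 10]); the r=6 cylinder at (7.5, -4) contributes a regular 32-gon of circumradius 6; Combining (union): the regions partially overlap (shared area 90.96 mm²), so overlapping operands fuse into one piece — 2 connected regions; (rotated 70° about Z; rotation is an isometry so areas/perimeters/island counts are preserved). The result has 2 disconnected regions.

2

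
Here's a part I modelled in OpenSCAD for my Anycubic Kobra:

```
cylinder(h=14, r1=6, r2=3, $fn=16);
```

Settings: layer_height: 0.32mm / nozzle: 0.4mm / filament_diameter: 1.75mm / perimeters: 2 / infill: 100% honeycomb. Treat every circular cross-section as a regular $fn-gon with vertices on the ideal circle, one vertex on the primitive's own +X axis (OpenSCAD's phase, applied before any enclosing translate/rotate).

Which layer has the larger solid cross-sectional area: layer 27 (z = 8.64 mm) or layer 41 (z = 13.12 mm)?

layer 27 (z = 8.64 mm)

Layer 27 (z = 8.64): the cone contributes a regular 16-gon of circumradius 4.149 (interpolated between r1=6 and r2=3 at t=0.617) (area = (16/2)·4.149²·sin(360°/16) = 52.69 mm²). So its area = 52.69 mm². Layer 41 (z = 13.12): the cone (r1=6→r2=3) has section circumradius 3.189 here — a regular 16-gon (area = (16/2)·3.189²·sin(360°/16) = 31.13 mm²). So its area = 31.13 mm². Layer 27 is larger (52.69 vs 31.13 mm²).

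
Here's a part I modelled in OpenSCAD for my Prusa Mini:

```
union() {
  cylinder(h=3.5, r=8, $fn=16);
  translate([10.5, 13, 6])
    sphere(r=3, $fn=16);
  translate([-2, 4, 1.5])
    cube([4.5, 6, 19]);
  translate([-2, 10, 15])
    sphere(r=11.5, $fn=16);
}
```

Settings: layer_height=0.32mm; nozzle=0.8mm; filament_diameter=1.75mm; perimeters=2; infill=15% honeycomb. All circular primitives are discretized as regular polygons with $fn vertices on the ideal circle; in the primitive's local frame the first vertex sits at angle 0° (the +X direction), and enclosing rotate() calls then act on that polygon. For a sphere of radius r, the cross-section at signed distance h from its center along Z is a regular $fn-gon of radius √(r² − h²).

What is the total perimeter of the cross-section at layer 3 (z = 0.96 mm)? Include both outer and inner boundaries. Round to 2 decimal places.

49.94 mm

At z = 0.96 mm: the r=8 cylinder contributes a regular 16-gon of circumradius 8 (perimeter = 2·16·8.000·sin(180°/16) = 49.94 mm); the sphere at (10.5, 13) does not reach this height (|z−center|=5.040 > r=3); the cube at (-2, 4) is absent (z outside [1.5, 20.5]); the sphere at (-2, 10) does not reach this height (|z−center|=14.040 > r=11.5); Combining (union): only the r=8 cylinder is present, so the union is just that shape — boundary = 49.94 mm. Overall, the cross-section is a single solid region. Total boundary length (outer) = 49.94 mm.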